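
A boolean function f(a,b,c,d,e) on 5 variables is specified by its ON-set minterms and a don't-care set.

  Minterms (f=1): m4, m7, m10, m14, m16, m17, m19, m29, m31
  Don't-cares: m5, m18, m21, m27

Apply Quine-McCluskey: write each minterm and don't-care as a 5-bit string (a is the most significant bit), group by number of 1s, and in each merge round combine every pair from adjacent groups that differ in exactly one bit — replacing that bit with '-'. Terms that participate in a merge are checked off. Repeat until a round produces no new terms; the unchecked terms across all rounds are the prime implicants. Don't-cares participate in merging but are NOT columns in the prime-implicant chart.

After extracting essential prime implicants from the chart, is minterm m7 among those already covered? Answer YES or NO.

YES

[col 0] 00100*, 00101*, 00111*, 01010*, 01110*, 10000*, 10001*, 10010*, 10011*, 10101*, 11011*, 11101*, 11111*
[col 1] -0101, 001-1, 0010-, 01-10, 1-011, 1-101, 10-01, 100-0*, 100-1*, 1000-*, 1001-*, 11-11, 111-1
[col 2] 100--
Prime implicants: -0101, 001-1, 0010-, 01-10, 1-011, 1-101, 10-01, 100--, 11-11, 111-1
PI chart (minterm → PIs covering it):
  4 | 0010-  (sole → essential)
  7 | 001-1  (sole → essential)
  10 | 01-10  (sole → essential)
  14 | 01-10  (sole → essential)
  16 | 100--  (sole → essential)
  17 | 10-01,100--
  19 | 1-011,100--
  29 | 1-101,111-1
  31 | 11-11,111-1
Essential prime implicants: 001-1, 0010-, 01-10, 100--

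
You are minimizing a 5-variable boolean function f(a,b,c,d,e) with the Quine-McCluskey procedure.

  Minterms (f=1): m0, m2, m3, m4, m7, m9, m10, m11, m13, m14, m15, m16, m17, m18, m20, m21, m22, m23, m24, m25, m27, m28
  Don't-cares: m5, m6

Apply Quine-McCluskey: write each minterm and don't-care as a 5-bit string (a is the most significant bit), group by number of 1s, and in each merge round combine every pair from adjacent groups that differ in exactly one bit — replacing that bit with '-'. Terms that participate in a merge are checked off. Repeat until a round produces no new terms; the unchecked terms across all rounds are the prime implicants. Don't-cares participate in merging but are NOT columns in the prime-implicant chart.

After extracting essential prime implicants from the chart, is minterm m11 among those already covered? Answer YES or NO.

YES

size-2^0 implicants → 00000(✓)  00010(✓)  00011(✓)  00100(✓)  00101(✓)  00110(✓)  00111(✓)  01001(✓)  01010(✓)  01011(✓)  01101(✓)  01110(✓)  01111(✓)  10000(✓)  10001(✓)  10010(✓)  10100(✓)  10101(✓)  10110(✓)  10111(✓)  11000(✓)  11001(✓)  11011(✓)  11100(✓)
size-2^1 implicants → -0000(✓)  -0010(✓)  -0100(✓)  -0101(✓)  -0110(✓)  -0111(✓)  -1001(✓)  -1011(✓)  0-010(✓)  0-011(✓)  0-101(✓)  0-110(✓)  0-111(✓)  00-00(✓)  00-10(✓)  00-11(✓)  000-0(✓)  0001-(✓)  001-0(✓)  001-1(✓)  0010-(✓)  0011-(✓)  01-01(✓)  01-10(✓)  01-11(✓)  010-1(✓)  0101-(✓)  011-1(✓)  0111-(✓)  1-000(✓)  1-001(✓)  1-100(✓)  10-00(✓)  10-01(✓)  10-10(✓)  100-0(✓)  1000-(✓)  101-0(✓)  101-1(✓)  1010-(✓)  1011-(✓)  11-00(✓)  110-1(✓)  1100-(✓)
size-2^2 implicants → -0-00(✓)  -0-10(✓)  -00-0(✓)  -01-0(✓)  -01-1(✓)  -010-(✓)  -011-(✓)  -10-1  0--10(✓)  0--11(✓)  0-01-(✓)  0-1-1  0-11-(✓)  00--0(✓)  00-1-(✓)  001--(✓)  01--1  01-1-(✓)  1--00  1-00-  10--0(✓)  10-0-  101--(✓)
size-2^3 implicants → -0--0  -01--  0--1-
Unchecked terms (primes): -0--0, -01--, -10-1, 0--1-, 0-1-1, 01--1, 1--00, 1-00-, 10-0-
Minterm coverage:
  m0 ⊆ -0--0 [E]
  m2 ⊆ -0--0,0--1-
  m3 ⊆ 0--1- [E]
  m4 ⊆ -0--0,-01--
  m7 ⊆ -01--,0--1-,0-1-1
  m9 ⊆ -10-1,01--1
  m10 ⊆ 0--1- [E]
  m11 ⊆ -10-1,0--1-,01--1
  m13 ⊆ 0-1-1,01--1
  m14 ⊆ 0--1- [E]
  m15 ⊆ 0--1-,0-1-1,01--1
  m16 ⊆ -0--0,1--00,1-00-,10-0-
  m17 ⊆ 1-00-,10-0-
  m18 ⊆ -0--0 [E]
  m20 ⊆ -0--0,-01--,1--00,10-0-
  m21 ⊆ -01--,10-0-
  m22 ⊆ -0--0,-01--
  m23 ⊆ -01-- [E]
  m24 ⊆ 1--00,1-00-
  m25 ⊆ -10-1,1-00-
  m27 ⊆ -10-1 [E]
  m28 ⊆ 1--00 [E]
E = {-0--0, -01--, -10-1, 0--1-, 1--00}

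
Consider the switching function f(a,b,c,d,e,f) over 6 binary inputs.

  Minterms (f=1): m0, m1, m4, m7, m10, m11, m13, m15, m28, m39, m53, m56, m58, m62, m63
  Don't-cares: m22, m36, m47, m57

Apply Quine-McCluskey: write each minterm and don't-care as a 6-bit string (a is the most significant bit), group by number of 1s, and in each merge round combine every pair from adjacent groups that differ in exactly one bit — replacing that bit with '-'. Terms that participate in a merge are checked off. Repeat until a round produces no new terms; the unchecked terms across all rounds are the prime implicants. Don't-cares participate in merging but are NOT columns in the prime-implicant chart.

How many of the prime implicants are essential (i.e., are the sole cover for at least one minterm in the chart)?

6

[col 0] 000000*, 000001*, 000100*, 000111*, 001010*, 001011*, 001101*, 001111*, 010110, 011100, 100100*, 100111*, 101111*, 110101, 111000*, 111001*, 111010*, 111110*, 111111*
[col 1] -00100, -00111*, -01111*, 00-111*, 000-00, 00000-, 001-11, 00101-, 0011-1, 1-1111, 10-111*, 111-10, 1110-0, 11100-, 11111-
[col 2] -0-111
Prime implicants: -0-111, -00100, 000-00, 00000-, 001-11, 00101-, 0011-1, 010110, 011100, 1-1111, 110101, 111-10, 1110-0, 11100-, 11111-
PI chart (minterm → PIs covering it):
  0 | 000-00,00000-
  1 | 00000-  (sole → essential)
  4 | -00100,000-00
  7 | -0-111  (sole → essential)
  10 | 00101-  (sole → essential)
  11 | 001-11,00101-
  13 | 0011-1  (sole → essential)
  15 | -0-111,001-11,0011-1
  28 | 011100  (sole → essential)
  39 | -0-111  (sole → essential)
  53 | 110101  (sole → essential)
  56 | 1110-0,11100-
  58 | 111-10,1110-0
  62 | 111-10,11111-
  63 | 1-1111,11111-
Essential prime implicants: -0-111, 00000-, 00101-, 0011-1, 011100, 110101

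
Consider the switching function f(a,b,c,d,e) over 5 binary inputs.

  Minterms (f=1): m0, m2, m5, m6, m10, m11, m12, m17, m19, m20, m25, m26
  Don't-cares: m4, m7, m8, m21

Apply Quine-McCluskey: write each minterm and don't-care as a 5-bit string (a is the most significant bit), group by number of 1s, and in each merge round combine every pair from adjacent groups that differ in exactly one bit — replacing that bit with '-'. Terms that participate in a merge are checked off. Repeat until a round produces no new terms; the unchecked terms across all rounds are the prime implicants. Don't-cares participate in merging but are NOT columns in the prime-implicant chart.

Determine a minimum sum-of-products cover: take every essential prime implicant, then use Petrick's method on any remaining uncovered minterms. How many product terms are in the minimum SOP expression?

7

[col 0] 00000*, 00010*, 00100*, 00101*, 00110*, 00111*, 01000*, 01010*, 01011*, 01100*, 10001*, 10011*, 10100*, 10101*, 11001*, 11010*
[col 1] -0100*, -0101*, -1010, 0-000*, 0-010*, 0-100*, 00-00*, 00-10*, 000-0*, 001-0*, 001-1*, 0010-*, 0011-*, 01-00*, 010-0*, 0101-, 1-001, 10-01, 100-1, 1010-*
[col 2] -010-, 0--00, 0-0-0, 00--0, 001--
Prime implicants: -010-, -1010, 0--00, 0-0-0, 00--0, 001--, 0101-, 1-001, 10-01, 100-1
PI chart (minterm → PIs covering it):
  0 | 0--00,0-0-0,00--0
  2 | 0-0-0,00--0
  5 | -010-,001--
  6 | 00--0,001--
  10 | -1010,0-0-0,0101-
  11 | 0101-  (sole → essential)
  12 | 0--00  (sole → essential)
  17 | 1-001,10-01,100-1
  19 | 100-1  (sole → essential)
  20 | -010-  (sole → essential)
  25 | 1-001  (sole → essential)
  26 | -1010  (sole → essential)
Essential prime implicants: -010-, -1010, 0--00, 0101-, 1-001, 100-1
Petrick residual → 00--0
Minimum SOP uses 7 PIs: b'cd' + bc'de' + a'd'e' + a'b'e' + a'bc'd + ac'd'e + ab'c'e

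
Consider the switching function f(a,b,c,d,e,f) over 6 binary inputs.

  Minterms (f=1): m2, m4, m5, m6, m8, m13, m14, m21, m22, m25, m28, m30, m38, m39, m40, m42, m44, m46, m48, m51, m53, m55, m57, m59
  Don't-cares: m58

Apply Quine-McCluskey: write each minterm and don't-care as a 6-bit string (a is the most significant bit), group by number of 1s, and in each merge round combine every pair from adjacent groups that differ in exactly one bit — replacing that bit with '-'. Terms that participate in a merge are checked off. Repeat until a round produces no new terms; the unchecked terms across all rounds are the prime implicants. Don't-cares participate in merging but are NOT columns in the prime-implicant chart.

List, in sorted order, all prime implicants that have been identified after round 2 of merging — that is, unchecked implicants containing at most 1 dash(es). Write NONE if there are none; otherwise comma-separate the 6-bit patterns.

-01000, -10101, -11001, 0-0101, 00-101, 000-10, 0001-0, 00010-, 0111-0, 1-0111, 1-1010, 10011-, 11-011, 110-11, 110000, 1101-1, 1110-1, 11101-

Round 0: 000010✓ 000100✓ 000101✓ 000110✓ 001000✓ 001101✓ 001110✓ 010101✓ 010110✓ 011001✓ 011100✓ 011110✓ 100110✓ 100111✓ 101000✓ 101010✓ 101100✓ 101110✓ 110000 110011✓ 110101✓ 110111✓ 111001✓ 111010✓ 111011✓
Round 1: -00110✓ -01000 -01110✓ -10101 -11001 0-0101 0-0110✓ 0-1110✓ 00-101 00-110✓ 000-10 0001-0 00010- 01-110✓ 0111-0 1-0111 1-1010 10-110✓ 10011- 101-00✓ 101-10✓ 1010-0✓ 1011-0✓ 11-011 110-11 1101-1 1110-1 11101-
Round 2: -0-110 0--110 101--0
PIs = {-0-110, -01000, -10101, -11001, 0--110, 0-0101, 00-101, 000-10, 0001-0, 00010-, 0111-0, 1-0111, 1-1010, 10011-, 101--0, 11-011, 110-11, 110000, 1101-1, 1110-1, 11101-}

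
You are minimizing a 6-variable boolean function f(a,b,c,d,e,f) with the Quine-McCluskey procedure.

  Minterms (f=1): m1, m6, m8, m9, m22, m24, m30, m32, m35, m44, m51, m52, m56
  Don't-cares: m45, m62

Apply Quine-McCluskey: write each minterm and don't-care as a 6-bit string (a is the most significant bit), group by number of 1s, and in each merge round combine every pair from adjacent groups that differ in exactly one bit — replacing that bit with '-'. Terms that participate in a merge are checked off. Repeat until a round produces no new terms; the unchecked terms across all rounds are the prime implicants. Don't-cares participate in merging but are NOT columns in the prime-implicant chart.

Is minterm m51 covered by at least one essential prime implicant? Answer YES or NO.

YES

Round 0: 000001✓ 000110✓ 001000✓ 001001✓ 010110✓ 011000✓ 011110✓ 100000 100011✓ 101100✓ 101101✓ 110011✓ 110100 111000✓ 111110✓
Round 1: -11000 -11110 0-0110 0-1000 00-001 00100- 01-110 1-0011 10110-
PIs = {-11000, -11110, 0-0110, 0-1000, 00-001, 00100-, 01-110, 1-0011, 100000, 10110-, 110100}
Coverage chart:
  m1: 00-001 ←essential
  m6: 0-0110 ←essential
  m8: 0-1000,00100-
  m9: 00-001,00100-
  m22: 0-0110,01-110
  m24: -11000,0-1000
  m30: -11110,01-110
  m32: 100000 ←essential
  m35: 1-0011 ←essential
  m44: 10110- ←essential
  m51: 1-0011 ←essential
  m52: 110100 ←essential
  m56: -11000 ←essential
Essential: -11000, 0-0110, 00-001, 1-0011, 100000, 10110-, 110100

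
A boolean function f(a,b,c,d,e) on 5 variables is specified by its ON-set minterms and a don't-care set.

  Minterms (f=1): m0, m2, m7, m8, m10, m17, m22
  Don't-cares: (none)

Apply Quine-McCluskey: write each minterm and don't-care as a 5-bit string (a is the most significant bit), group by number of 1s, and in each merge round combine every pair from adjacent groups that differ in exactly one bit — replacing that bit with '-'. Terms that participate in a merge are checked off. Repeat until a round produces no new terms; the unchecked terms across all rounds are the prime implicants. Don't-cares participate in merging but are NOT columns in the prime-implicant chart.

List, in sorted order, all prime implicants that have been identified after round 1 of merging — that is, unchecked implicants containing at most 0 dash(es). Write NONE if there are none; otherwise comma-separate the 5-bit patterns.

[col 0] 00000*, 00010*, 00111, 01000*, 01010*, 10001, 10110
[col 1] 0-000*, 0-010*, 000-0*, 010-0*
[col 2] 0-0-0
Prime implicants: 0-0-0, 00111, 10001, 10110

00111, 10001, 10110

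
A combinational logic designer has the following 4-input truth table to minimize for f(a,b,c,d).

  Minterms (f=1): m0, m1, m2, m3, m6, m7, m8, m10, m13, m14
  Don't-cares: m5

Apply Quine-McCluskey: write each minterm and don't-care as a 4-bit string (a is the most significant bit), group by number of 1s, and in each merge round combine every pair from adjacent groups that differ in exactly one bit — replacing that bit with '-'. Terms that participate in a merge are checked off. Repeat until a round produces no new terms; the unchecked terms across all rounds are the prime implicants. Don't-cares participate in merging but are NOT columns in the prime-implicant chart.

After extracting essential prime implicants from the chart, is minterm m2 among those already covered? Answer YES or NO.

YES

Round 0: 0000✓ 0001✓ 0010✓ 0011✓ 0101✓ 0110✓ 0111✓ 1000✓ 1010✓ 1101✓ 1110✓
Round 1: -000✓ -010✓ -101 -110✓ 0-01✓ 0-10✓ 0-11✓ 00-0✓ 00-1✓ 000-✓ 001-✓ 01-1✓ 011-✓ 1-10✓ 10-0✓
Round 2: --10 -0-0 0--1 0-1- 00--
PIs = {--10, -0-0, -101, 0--1, 0-1-, 00--}
Coverage chart:
  m0: -0-0,00--
  m1: 0--1,00--
  m2: --10,-0-0,0-1-,00--
  m3: 0--1,0-1-,00--
  m6: --10,0-1-
  m7: 0--1,0-1-
  m8: -0-0 ←essential
  m10: --10,-0-0
  m13: -101 ←essential
  m14: --10 ←essential
Essential: --10, -0-0, -101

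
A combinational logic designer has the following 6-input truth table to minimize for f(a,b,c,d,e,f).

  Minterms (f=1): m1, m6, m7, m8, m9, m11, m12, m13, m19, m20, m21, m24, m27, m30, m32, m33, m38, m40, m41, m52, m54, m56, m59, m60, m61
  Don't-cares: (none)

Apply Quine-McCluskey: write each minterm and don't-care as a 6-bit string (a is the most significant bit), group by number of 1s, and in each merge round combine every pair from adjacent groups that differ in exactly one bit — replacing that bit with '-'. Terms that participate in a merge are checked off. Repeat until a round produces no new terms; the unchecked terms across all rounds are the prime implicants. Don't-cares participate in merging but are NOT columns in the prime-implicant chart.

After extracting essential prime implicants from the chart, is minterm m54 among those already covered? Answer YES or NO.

size-2^0 implicants → 000001(✓)  000110(✓)  000111(✓)  001000(✓)  001001(✓)  001011(✓)  001100(✓)  001101(✓)  010011(✓)  010100(✓)  010101(✓)  011000(✓)  011011(✓)  011110  100000(✓)  100001(✓)  100110(✓)  101000(✓)  101001(✓)  110100(✓)  110110(✓)  111000(✓)  111011(✓)  111100(✓)  111101(✓)
size-2^1 implicants → -00001(✓)  -00110  -01000(✓)  -01001(✓)  -10100  -11000(✓)  -11011  0-1000(✓)  0-1011  00-001(✓)  00011-  001-00(✓)  001-01(✓)  0010-1  00100-(✓)  00110-(✓)  01-011  01010-  1-0110  1-1000(✓)  10-000(✓)  10-001(✓)  10000-(✓)  10100-(✓)  11-100  1101-0  111-00  11110-
size-2^2 implicants → --1000  -0-001  -0100-  001-0-  10-00-
Unchecked terms (primes): --1000, -0-001, -00110, -0100-, -10100, -11011, 0-1011, 00011-, 001-0-, 0010-1, 01-011, 01010-, 011110, 1-0110, 10-00-, 11-100, 1101-0, 111-00, 11110-
Minterm coverage:
  m1 ⊆ -0-001 [E]
  m6 ⊆ -00110,00011-
  m7 ⊆ 00011- [E]
  m8 ⊆ --1000,-0100-,001-0-
  m9 ⊆ -0-001,-0100-,001-0-,0010-1
  m11 ⊆ 0-1011,0010-1
  m12 ⊆ 001-0- [E]
  m13 ⊆ 001-0- [E]
  m19 ⊆ 01-011 [E]
  m20 ⊆ -10100,01010-
  m21 ⊆ 01010- [E]
  m24 ⊆ --1000 [E]
  m27 ⊆ -11011,0-1011,01-011
  m30 ⊆ 011110 [E]
  m32 ⊆ 10-00- [E]
  m33 ⊆ -0-001,10-00-
  m38 ⊆ -00110,1-0110
  m40 ⊆ --1000,-0100-,10-00-
  m41 ⊆ -0-001,-0100-,10-00-
  m52 ⊆ -10100,11-100,1101-0
  m54 ⊆ 1-0110,1101-0
  m56 ⊆ --1000,111-00
  m59 ⊆ -11011 [E]
  m60 ⊆ 11-100,111-00,11110-
  m61 ⊆ 11110- [E]
E = {--1000, -0-001, -11011, 00011-, 001-0-, 01-011, 01010-, 011110, 10-00-, 11110-}

NO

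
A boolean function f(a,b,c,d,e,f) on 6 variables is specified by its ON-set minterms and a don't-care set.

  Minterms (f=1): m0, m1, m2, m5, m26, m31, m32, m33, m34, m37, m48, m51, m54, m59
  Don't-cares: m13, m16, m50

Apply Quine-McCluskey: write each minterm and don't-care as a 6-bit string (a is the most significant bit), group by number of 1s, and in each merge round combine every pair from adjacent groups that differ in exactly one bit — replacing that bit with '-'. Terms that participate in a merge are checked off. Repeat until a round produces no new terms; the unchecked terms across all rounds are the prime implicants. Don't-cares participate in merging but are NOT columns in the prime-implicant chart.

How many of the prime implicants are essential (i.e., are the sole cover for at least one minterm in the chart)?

[col 0] 000000*, 000001*, 000010*, 000101*, 001101*, 010000*, 011010, 011111, 100000*, 100001*, 100010*, 100101*, 110000*, 110010*, 110011*, 110110*, 111011*
[col 1] -00000*, -00001*, -00010*, -00101*, -10000*, 0-0000*, 00-101, 000-01*, 0000-0*, 00000-*, 1-0000*, 1-0010*, 100-01*, 1000-0*, 10000-*, 11-011, 110-10, 1100-0*, 11001-
[col 2] --0000, -00-01, -000-0, -0000-, 1-00-0
Prime implicants: --0000, -00-01, -000-0, -0000-, 00-101, 011010, 011111, 1-00-0, 11-011, 110-10, 11001-
PI chart (minterm → PIs covering it):
  0 | --0000,-000-0,-0000-
  1 | -00-01,-0000-
  2 | -000-0  (sole → essential)
  5 | -00-01,00-101
  26 | 011010  (sole → essential)
  31 | 011111  (sole → essential)
  32 | --0000,-000-0,-0000-,1-00-0
  33 | -00-01,-0000-
  34 | -000-0,1-00-0
  37 | -00-01  (sole → essential)
  48 | --0000,1-00-0
  51 | 11-011,11001-
  54 | 110-10  (sole → essential)
  59 | 11-011  (sole → essential)
Essential prime implicants: -00-01, -000-0, 011010, 011111, 11-011, 110-10

6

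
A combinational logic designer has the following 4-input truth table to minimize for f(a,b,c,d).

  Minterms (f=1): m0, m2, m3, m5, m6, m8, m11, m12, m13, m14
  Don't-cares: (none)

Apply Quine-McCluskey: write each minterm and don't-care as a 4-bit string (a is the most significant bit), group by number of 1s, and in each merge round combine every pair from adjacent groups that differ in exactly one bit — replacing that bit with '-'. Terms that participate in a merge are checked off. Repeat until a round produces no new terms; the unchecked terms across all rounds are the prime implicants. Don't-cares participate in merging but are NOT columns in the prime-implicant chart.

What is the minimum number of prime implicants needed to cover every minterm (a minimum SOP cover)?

size-2^0 implicants → 0000(✓)  0010(✓)  0011(✓)  0101(✓)  0110(✓)  1000(✓)  1011(✓)  1100(✓)  1101(✓)  1110(✓)
size-2^1 implicants → -000  -011  -101  -110  0-10  00-0  001-  1-00  11-0  110-
Unchecked terms (primes): -000, -011, -101, -110, 0-10, 00-0, 001-, 1-00, 11-0, 110-
Minterm coverage:
  m0 ⊆ -000,00-0
  m2 ⊆ 0-10,00-0,001-
  m3 ⊆ -011,001-
  m5 ⊆ -101 [E]
  m6 ⊆ -110,0-10
  m8 ⊆ -000,1-00
  m11 ⊆ -011 [E]
  m12 ⊆ 1-00,11-0,110-
  m13 ⊆ -101,110-
  m14 ⊆ -110,11-0
E = {-011, -101}
Petrick residual → -000, 0-10, 11-0
Cover = b'c'd' + b'cd + bc'd + a'cd' + abd'  |cover|=5

5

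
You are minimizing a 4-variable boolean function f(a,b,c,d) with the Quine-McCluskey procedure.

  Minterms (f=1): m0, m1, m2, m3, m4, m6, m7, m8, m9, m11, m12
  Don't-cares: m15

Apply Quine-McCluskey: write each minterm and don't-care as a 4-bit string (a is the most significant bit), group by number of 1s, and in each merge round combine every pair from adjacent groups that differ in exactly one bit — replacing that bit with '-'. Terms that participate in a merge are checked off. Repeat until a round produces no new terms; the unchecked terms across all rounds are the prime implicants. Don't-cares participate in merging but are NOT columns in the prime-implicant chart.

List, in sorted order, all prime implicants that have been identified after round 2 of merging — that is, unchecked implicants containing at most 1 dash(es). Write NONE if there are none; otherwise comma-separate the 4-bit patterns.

NONE

[col 0] 0000*, 0001*, 0010*, 0011*, 0100*, 0110*, 0111*, 1000*, 1001*, 1011*, 1100*, 1111*
[col 1] -000*, -001*, -011*, -100*, -111*, 0-00*, 0-10*, 0-11*, 00-0*, 00-1*, 000-*, 001-*, 01-0*, 011-*, 1-00*, 1-11*, 10-1*, 100-*
[col 2] --00, --11, -0-1, -00-, 0--0, 0-1-, 00--
Prime implicants: --00, --11, -0-1, -00-, 0--0, 0-1-, 00--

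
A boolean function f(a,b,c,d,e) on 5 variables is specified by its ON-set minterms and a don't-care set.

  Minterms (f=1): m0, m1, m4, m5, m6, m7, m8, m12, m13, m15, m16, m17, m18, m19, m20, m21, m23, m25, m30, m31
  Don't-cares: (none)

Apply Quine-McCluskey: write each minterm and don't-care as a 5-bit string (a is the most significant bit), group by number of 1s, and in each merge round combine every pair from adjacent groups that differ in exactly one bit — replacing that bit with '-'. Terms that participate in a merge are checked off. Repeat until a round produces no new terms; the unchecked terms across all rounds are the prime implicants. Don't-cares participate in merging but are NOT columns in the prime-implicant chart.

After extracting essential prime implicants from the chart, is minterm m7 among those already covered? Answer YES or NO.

size-2^0 implicants → 00000(✓)  00001(✓)  00100(✓)  00101(✓)  00110(✓)  00111(✓)  01000(✓)  01100(✓)  01101(✓)  01111(✓)  10000(✓)  10001(✓)  10010(✓)  10011(✓)  10100(✓)  10101(✓)  10111(✓)  11001(✓)  11110(✓)  11111(✓)
size-2^1 implicants → -0000(✓)  -0001(✓)  -0100(✓)  -0101(✓)  -0111(✓)  -1111(✓)  0-000(✓)  0-100(✓)  0-101(✓)  0-111(✓)  00-00(✓)  00-01(✓)  0000-(✓)  001-0(✓)  001-1(✓)  0010-(✓)  0011-(✓)  01-00(✓)  011-1(✓)  0110-(✓)  1-001  1-111(✓)  10-00(✓)  10-01(✓)  10-11(✓)  100-0(✓)  100-1(✓)  1000-(✓)  1001-(✓)  101-1(✓)  1010-(✓)  1111-
size-2^2 implicants → --111  -0-00(✓)  -0-01(✓)  -000-(✓)  -01-1  -010-(✓)  0--00  0-1-1  0-10-  00-0-(✓)  001--  10--1  10-0-(✓)  100--
size-2^3 implicants → -0-0-
Unchecked terms (primes): --111, -0-0-, -01-1, 0--00, 0-1-1, 0-10-, 001--, 1-001, 10--1, 100--, 1111-
Minterm coverage:
  m0 ⊆ -0-0-,0--00
  m1 ⊆ -0-0- [E]
  m4 ⊆ -0-0-,0--00,0-10-,001--
  m5 ⊆ -0-0-,-01-1,0-1-1,0-10-,001--
  m6 ⊆ 001-- [E]
  m7 ⊆ --111,-01-1,0-1-1,001--
  m8 ⊆ 0--00 [E]
  m12 ⊆ 0--00,0-10-
  m13 ⊆ 0-1-1,0-10-
  m15 ⊆ --111,0-1-1
  m16 ⊆ -0-0-,100--
  m17 ⊆ -0-0-,1-001,10--1,100--
  m18 ⊆ 100-- [E]
  m19 ⊆ 10--1,100--
  m20 ⊆ -0-0- [E]
  m21 ⊆ -0-0-,-01-1,10--1
  m23 ⊆ --111,-01-1,10--1
  m25 ⊆ 1-001 [E]
  m30 ⊆ 1111- [E]
  m31 ⊆ --111,1111-
E = {-0-0-, 0--00, 001--, 1-001, 100--, 1111-}

YES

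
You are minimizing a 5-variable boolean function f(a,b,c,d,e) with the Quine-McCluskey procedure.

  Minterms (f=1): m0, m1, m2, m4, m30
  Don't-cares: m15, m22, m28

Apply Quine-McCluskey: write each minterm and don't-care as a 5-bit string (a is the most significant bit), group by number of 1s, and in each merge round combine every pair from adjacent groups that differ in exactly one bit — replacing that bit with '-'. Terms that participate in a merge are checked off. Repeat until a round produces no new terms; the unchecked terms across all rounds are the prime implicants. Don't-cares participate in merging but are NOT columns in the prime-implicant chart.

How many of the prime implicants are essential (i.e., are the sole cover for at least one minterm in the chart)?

Round 0: 00000✓ 00001✓ 00010✓ 00100✓ 01111 10110✓ 11100✓ 11110✓
Round 1: 00-00 000-0 0000- 1-110 111-0
PIs = {00-00, 000-0, 0000-, 01111, 1-110, 111-0}
Coverage chart:
  m0: 00-00,000-0,0000-
  m1: 0000- ←essential
  m2: 000-0 ←essential
  m4: 00-00 ←essential
  m30: 1-110,111-0
Essential: 00-00, 000-0, 0000-

3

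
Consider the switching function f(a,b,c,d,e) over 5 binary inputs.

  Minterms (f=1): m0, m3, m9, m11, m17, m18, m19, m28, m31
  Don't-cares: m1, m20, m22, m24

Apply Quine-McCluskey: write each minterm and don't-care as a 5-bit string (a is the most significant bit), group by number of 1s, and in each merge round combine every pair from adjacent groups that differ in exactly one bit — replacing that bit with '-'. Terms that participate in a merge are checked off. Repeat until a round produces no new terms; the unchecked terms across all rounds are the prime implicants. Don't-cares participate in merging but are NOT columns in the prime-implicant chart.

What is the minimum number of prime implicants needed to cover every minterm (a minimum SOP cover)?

[col 0] 00000*, 00001*, 00011*, 01001*, 01011*, 10001*, 10010*, 10011*, 10100*, 10110*, 11000*, 11100*, 11111
[col 1] -0001*, -0011*, 0-001*, 0-011*, 000-1*, 0000-, 010-1*, 1-100, 10-10, 100-1*, 1001-, 101-0, 11-00
[col 2] -00-1, 0-0-1
Prime implicants: -00-1, 0-0-1, 0000-, 1-100, 10-10, 1001-, 101-0, 11-00, 11111
PI chart (minterm → PIs covering it):
  0 | 0000-  (sole → essential)
  3 | -00-1,0-0-1
  9 | 0-0-1  (sole → essential)
  11 | 0-0-1  (sole → essential)
  17 | -00-1  (sole → essential)
  18 | 10-10,1001-
  19 | -00-1,1001-
  28 | 1-100,11-00
  31 | 11111  (sole → essential)
Essential prime implicants: -00-1, 0-0-1, 0000-, 11111
Petrick residual → 1-100, 10-10
Minimum SOP uses 6 PIs: b'c'e + a'c'e + a'b'c'd' + acd'e' + ab'de' + abcde

6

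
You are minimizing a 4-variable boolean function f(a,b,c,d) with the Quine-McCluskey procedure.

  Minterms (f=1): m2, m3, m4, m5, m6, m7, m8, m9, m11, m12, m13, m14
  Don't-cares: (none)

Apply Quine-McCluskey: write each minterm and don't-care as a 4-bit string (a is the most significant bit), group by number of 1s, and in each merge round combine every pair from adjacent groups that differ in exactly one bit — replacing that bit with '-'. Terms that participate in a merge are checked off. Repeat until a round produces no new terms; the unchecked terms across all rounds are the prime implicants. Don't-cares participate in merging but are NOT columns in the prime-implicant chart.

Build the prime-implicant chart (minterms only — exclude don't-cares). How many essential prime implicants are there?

[col 0] 0010*, 0011*, 0100*, 0101*, 0110*, 0111*, 1000*, 1001*, 1011*, 1100*, 1101*, 1110*
[col 1] -011, -100*, -101*, -110*, 0-10*, 0-11*, 001-*, 01-0*, 01-1*, 010-*, 011-*, 1-00*, 1-01*, 10-1, 100-*, 11-0*, 110-*
[col 2] -1-0, -10-, 0-1-, 01--, 1-0-
Prime implicants: -011, -1-0, -10-, 0-1-, 01--, 1-0-, 10-1
PI chart (minterm → PIs covering it):
  2 | 0-1-  (sole → essential)
  3 | -011,0-1-
  4 | -1-0,-10-,01--
  5 | -10-,01--
  6 | -1-0,0-1-,01--
  7 | 0-1-,01--
  8 | 1-0-  (sole → essential)
  9 | 1-0-,10-1
  11 | -011,10-1
  12 | -1-0,-10-,1-0-
  13 | -10-,1-0-
  14 | -1-0  (sole → essential)
Essential prime implicants: -1-0, 0-1-, 1-0-

3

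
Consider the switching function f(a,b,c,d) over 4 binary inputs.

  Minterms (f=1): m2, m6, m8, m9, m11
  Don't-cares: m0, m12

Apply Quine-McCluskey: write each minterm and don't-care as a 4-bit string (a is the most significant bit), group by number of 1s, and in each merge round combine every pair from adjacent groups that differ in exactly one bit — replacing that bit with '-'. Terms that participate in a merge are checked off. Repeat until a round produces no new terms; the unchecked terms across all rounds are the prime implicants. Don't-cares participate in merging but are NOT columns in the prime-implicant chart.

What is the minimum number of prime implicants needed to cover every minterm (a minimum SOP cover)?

3

size-2^0 implicants → 0000(✓)  0010(✓)  0110(✓)  1000(✓)  1001(✓)  1011(✓)  1100(✓)
size-2^1 implicants → -000  0-10  00-0  1-00  10-1  100-
Unchecked terms (primes): -000, 0-10, 00-0, 1-00, 10-1, 100-
Minterm coverage:
  m2 ⊆ 0-10,00-0
  m6 ⊆ 0-10 [E]
  m8 ⊆ -000,1-00,100-
  m9 ⊆ 10-1,100-
  m11 ⊆ 10-1 [E]
E = {0-10, 10-1}
Petrick residual → -000
Cover = b'c'd' + a'cd' + ab'd  |cover|=3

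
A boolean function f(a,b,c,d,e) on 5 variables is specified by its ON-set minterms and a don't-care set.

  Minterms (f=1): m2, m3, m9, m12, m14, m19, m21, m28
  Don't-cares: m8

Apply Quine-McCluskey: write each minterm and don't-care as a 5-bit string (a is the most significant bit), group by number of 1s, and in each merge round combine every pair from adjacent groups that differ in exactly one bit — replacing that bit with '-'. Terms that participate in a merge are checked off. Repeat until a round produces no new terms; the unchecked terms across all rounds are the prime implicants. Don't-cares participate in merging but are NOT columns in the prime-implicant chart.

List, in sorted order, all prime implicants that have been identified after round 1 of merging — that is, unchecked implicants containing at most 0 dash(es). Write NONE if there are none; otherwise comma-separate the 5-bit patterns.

Round 0: 00010✓ 00011✓ 01000✓ 01001✓ 01100✓ 01110✓ 10011✓ 10101 11100✓
Round 1: -0011 -1100 0001- 01-00 0100- 011-0
PIs = {-0011, -1100, 0001-, 01-00, 0100-, 011-0, 10101}

10101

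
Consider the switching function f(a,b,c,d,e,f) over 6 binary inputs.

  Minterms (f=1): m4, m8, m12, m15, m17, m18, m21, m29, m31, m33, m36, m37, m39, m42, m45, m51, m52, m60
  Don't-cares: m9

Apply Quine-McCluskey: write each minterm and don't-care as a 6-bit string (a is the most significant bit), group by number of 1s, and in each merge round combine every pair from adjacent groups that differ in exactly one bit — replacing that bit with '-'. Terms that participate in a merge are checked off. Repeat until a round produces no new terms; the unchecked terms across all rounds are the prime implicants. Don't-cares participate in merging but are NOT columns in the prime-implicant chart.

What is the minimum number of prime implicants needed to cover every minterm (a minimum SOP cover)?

Round 0: 000100✓ 001000✓ 001001✓ 001100✓ 001111✓ 010001✓ 010010 010101✓ 011101✓ 011111✓ 100001✓ 100100✓ 100101✓ 100111✓ 101010 101101✓ 110011 110100✓ 111100✓
Round 1: -00100 0-1111 00-100 001-00 00100- 01-101 010-01 0111-1 1-0100 10-101 100-01 1001-1 10010- 11-100
PIs = {-00100, 0-1111, 00-100, 001-00, 00100-, 01-101, 010-01, 010010, 0111-1, 1-0100, 10-101, 100-01, 1001-1, 10010-, 101010, 11-100, 110011}
Coverage chart:
  m4: -00100,00-100
  m8: 001-00,00100-
  m12: 00-100,001-00
  m15: 0-1111 ←essential
  m17: 010-01 ←essential
  m18: 010010 ←essential
  m21: 01-101,010-01
  m29: 01-101,0111-1
  m31: 0-1111,0111-1
  m33: 100-01 ←essential
  m36: -00100,1-0100,10010-
  m37: 10-101,100-01,1001-1,10010-
  m39: 1001-1 ←essential
  m42: 101010 ←essential
  m45: 10-101 ←essential
  m51: 110011 ←essential
  m52: 1-0100,11-100
  m60: 11-100 ←essential
Essential: 0-1111, 010-01, 010010, 10-101, 100-01, 1001-1, 101010, 11-100, 110011
Petrick residual → -00100, 001-00, 01-101
Min cover (12 terms): b'c'de'f' + a'cdef + a'b'ce'f' + a'bde'f + a'bc'e'f + a'bc'd'ef' + ab'de'f + ab'c'e'f + ab'c'df + ab'cd'ef' + abde'f' + abc'd'ef

12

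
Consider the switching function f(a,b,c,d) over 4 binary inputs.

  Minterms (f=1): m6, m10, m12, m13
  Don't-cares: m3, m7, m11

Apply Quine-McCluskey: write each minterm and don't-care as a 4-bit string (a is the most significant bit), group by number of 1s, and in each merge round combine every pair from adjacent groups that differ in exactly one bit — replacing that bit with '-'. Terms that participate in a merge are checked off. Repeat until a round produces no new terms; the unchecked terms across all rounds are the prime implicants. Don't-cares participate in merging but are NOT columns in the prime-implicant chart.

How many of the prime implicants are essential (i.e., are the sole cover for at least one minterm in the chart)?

[col 0] 0011*, 0110*, 0111*, 1010*, 1011*, 1100*, 1101*
[col 1] -011, 0-11, 011-, 101-, 110-
Prime implicants: -011, 0-11, 011-, 101-, 110-
PI chart (minterm → PIs covering it):
  6 | 011-  (sole → essential)
  10 | 101-  (sole → essential)
  12 | 110-  (sole → essential)
  13 | 110-  (sole → essential)
Essential prime implicants: 011-, 101-, 110-

3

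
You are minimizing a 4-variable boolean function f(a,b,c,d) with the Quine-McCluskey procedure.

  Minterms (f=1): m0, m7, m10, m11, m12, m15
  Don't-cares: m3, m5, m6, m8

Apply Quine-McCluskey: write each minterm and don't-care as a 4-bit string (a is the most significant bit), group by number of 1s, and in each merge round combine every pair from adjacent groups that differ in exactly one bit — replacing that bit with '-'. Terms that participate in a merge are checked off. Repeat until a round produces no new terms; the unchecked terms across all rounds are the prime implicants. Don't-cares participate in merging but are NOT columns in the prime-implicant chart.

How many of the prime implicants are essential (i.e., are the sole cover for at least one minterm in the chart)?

3

size-2^0 implicants → 0000(✓)  0011(✓)  0101(✓)  0110(✓)  0111(✓)  1000(✓)  1010(✓)  1011(✓)  1100(✓)  1111(✓)
size-2^1 implicants → -000  -011(✓)  -111(✓)  0-11(✓)  01-1  011-  1-00  1-11(✓)  10-0  101-
size-2^2 implicants → --11
Unchecked terms (primes): --11, -000, 01-1, 011-, 1-00, 10-0, 101-
Minterm coverage:
  m0 ⊆ -000 [E]
  m7 ⊆ --11,01-1,011-
  m10 ⊆ 10-0,101-
  m11 ⊆ --11,101-
  m12 ⊆ 1-00 [E]
  m15 ⊆ --11 [E]
E = {--11, -000, 1-00}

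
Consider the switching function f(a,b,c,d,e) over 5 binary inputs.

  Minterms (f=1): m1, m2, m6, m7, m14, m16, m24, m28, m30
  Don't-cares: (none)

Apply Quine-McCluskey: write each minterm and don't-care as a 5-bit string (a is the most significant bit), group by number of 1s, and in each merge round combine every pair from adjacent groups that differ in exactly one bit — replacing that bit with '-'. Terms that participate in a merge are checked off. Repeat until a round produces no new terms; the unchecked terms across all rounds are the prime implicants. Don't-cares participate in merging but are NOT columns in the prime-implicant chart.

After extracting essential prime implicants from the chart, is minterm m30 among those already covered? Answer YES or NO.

NO

Round 0: 00001 00010✓ 00110✓ 00111✓ 01110✓ 10000✓ 11000✓ 11100✓ 11110✓
Round 1: -1110 0-110 00-10 0011- 1-000 11-00 111-0
PIs = {-1110, 0-110, 00-10, 00001, 0011-, 1-000, 11-00, 111-0}
Coverage chart:
  m1: 00001 ←essential
  m2: 00-10 ←essential
  m6: 0-110,00-10,0011-
  m7: 0011- ←essential
  m14: -1110,0-110
  m16: 1-000 ←essential
  m24: 1-000,11-00
  m28: 11-00,111-0
  m30: -1110,111-0
Essential: 00-10, 00001, 0011-, 1-000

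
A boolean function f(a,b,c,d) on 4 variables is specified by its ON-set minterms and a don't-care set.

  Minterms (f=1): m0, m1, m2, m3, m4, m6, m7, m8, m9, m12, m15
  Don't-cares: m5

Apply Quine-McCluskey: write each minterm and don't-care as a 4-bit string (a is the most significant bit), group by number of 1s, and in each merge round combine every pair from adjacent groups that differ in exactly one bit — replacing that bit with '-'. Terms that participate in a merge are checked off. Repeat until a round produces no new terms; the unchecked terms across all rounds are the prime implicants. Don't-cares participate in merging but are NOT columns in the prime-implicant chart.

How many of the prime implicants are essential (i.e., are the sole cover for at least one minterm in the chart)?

4

[col 0] 0000*, 0001*, 0010*, 0011*, 0100*, 0101*, 0110*, 0111*, 1000*, 1001*, 1100*, 1111*
[col 1] -000*, -001*, -100*, -111, 0-00*, 0-01*, 0-10*, 0-11*, 00-0*, 00-1*, 000-*, 001-*, 01-0*, 01-1*, 010-*, 011-*, 1-00*, 100-*
[col 2] --00, -00-, 0--0*, 0--1*, 0-0-*, 0-1-*, 00--*, 01--*
[col 3] 0---
Prime implicants: --00, -00-, -111, 0---
PI chart (minterm → PIs covering it):
  0 | --00,-00-,0---
  1 | -00-,0---
  2 | 0---  (sole → essential)
  3 | 0---  (sole → essential)
  4 | --00,0---
  6 | 0---  (sole → essential)
  7 | -111,0---
  8 | --00,-00-
  9 | -00-  (sole → essential)
  12 | --00  (sole → essential)
  15 | -111  (sole → essential)
Essential prime implicants: --00, -00-, -111, 0---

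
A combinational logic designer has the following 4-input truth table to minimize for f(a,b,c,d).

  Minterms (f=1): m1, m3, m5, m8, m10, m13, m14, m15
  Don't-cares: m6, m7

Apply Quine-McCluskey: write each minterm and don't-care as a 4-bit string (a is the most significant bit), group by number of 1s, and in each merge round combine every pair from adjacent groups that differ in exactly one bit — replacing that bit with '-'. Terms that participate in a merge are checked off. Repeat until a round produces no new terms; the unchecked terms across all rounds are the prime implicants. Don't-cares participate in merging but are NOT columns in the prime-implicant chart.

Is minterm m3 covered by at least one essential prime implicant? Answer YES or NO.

YES

Round 0: 0001✓ 0011✓ 0101✓ 0110✓ 0111✓ 1000✓ 1010✓ 1101✓ 1110✓ 1111✓
Round 1: -101✓ -110✓ -111✓ 0-01✓ 0-11✓ 00-1✓ 01-1✓ 011-✓ 1-10 10-0 11-1✓ 111-✓
Round 2: -1-1 -11- 0--1
PIs = {-1-1, -11-, 0--1, 1-10, 10-0}
Coverage chart:
  m1: 0--1 ←essential
  m3: 0--1 ←essential
  m5: -1-1,0--1
  m8: 10-0 ←essential
  m10: 1-10,10-0
  m13: -1-1 ←essential
  m14: -11-,1-10
  m15: -1-1,-11-
Essential: -1-1, 0--1, 10-0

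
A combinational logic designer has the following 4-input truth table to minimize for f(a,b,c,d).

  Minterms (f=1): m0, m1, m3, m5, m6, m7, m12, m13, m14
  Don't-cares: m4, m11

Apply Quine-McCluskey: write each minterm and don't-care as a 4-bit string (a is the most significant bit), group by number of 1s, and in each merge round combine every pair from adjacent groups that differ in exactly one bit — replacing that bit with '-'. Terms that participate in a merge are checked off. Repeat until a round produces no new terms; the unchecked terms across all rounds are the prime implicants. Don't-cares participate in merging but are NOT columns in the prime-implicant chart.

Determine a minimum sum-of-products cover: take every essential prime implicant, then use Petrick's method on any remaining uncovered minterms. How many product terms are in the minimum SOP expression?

Round 0: 0000✓ 0001✓ 0011✓ 0100✓ 0101✓ 0110✓ 0111✓ 1011✓ 1100✓ 1101✓ 1110✓
Round 1: -011 -100✓ -101✓ -110✓ 0-00✓ 0-01✓ 0-11✓ 00-1✓ 000-✓ 01-0✓ 01-1✓ 010-✓ 011-✓ 11-0✓ 110-✓
Round 2: -1-0 -10- 0--1 0-0- 01--
PIs = {-011, -1-0, -10-, 0--1, 0-0-, 01--}
Coverage chart:
  m0: 0-0- ←essential
  m1: 0--1,0-0-
  m3: -011,0--1
  m5: -10-,0--1,0-0-,01--
  m6: -1-0,01--
  m7: 0--1,01--
  m12: -1-0,-10-
  m13: -10- ←essential
  m14: -1-0 ←essential
Essential: -1-0, -10-, 0-0-
Petrick residual → 0--1
Min cover (4 terms): bd' + bc' + a'd + a'c'

4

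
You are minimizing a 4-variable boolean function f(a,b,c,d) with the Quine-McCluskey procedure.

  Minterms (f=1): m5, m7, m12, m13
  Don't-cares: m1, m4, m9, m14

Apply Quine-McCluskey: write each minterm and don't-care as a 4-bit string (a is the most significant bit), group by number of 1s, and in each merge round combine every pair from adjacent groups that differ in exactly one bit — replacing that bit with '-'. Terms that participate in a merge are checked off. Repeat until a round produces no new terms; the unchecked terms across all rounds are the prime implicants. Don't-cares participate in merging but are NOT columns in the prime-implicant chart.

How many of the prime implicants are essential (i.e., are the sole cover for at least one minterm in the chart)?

1

size-2^0 implicants → 0001(✓)  0100(✓)  0101(✓)  0111(✓)  1001(✓)  1100(✓)  1101(✓)  1110(✓)
size-2^1 implicants → -001(✓)  -100(✓)  -101(✓)  0-01(✓)  01-1  010-(✓)  1-01(✓)  11-0  110-(✓)
size-2^2 implicants → --01  -10-
Unchecked terms (primes): --01, -10-, 01-1, 11-0
Minterm coverage:
  m5 ⊆ --01,-10-,01-1
  m7 ⊆ 01-1 [E]
  m12 ⊆ -10-,11-0
  m13 ⊆ --01,-10-
E = {01-1}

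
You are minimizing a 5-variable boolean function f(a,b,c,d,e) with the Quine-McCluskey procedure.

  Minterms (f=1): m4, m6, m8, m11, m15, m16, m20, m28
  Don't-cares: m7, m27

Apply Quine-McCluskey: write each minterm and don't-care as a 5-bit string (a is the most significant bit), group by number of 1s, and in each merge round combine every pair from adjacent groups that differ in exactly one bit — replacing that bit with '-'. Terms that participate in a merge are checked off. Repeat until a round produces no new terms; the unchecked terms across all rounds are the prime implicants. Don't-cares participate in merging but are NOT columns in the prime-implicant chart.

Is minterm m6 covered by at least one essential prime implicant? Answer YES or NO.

NO

size-2^0 implicants → 00100(✓)  00110(✓)  00111(✓)  01000  01011(✓)  01111(✓)  10000(✓)  10100(✓)  11011(✓)  11100(✓)
size-2^1 implicants → -0100  -1011  0-111  001-0  0011-  01-11  1-100  10-00
Unchecked terms (primes): -0100, -1011, 0-111, 001-0, 0011-, 01-11, 01000, 1-100, 10-00
Minterm coverage:
  m4 ⊆ -0100,001-0
  m6 ⊆ 001-0,0011-
  m8 ⊆ 01000 [E]
  m11 ⊆ -1011,01-11
  m15 ⊆ 0-111,01-11
  m16 ⊆ 10-00 [E]
  m20 ⊆ -0100,1-100,10-00
  m28 ⊆ 1-100 [E]
E = {01000, 1-100, 10-00}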